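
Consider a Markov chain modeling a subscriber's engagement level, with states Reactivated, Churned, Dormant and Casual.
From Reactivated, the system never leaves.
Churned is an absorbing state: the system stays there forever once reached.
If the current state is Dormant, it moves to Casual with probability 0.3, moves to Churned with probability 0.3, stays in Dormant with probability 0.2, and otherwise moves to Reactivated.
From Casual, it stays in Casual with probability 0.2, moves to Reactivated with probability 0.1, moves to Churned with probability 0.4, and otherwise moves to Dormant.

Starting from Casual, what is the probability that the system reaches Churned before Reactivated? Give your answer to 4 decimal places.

0.7455

Let h(s) be the probability of absorption at Churned starting from transient state s. Then h(Churned) = 1 and h(Reactivated) = 0. By first-step analysis:
h(Dormant) = 0.2·0 + 0.3·1 + 0.2·h(Dormant) + 0.3·h(Casual)
h(Casual) = 0.1·0 + 0.4·1 + 0.3·h(Dormant) + 0.2·h(Casual)
Solving: h(Dormant) = 0.6545, h(Casual) = 0.7455.
Starting from Casual, the probability is 0.7455.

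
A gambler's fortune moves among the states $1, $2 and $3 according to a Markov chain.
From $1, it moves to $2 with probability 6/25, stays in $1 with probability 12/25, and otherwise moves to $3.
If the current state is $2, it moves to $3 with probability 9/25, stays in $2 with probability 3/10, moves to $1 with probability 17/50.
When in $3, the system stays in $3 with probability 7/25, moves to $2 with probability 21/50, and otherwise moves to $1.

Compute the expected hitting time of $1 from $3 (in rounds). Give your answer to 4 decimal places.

3.1746

Let t(s) be the expected number of rounds to first reach $1 from state s, with t($1) = 0. Conditioning on the first round:
t($2) = 1 + 0.3·t($2) + 0.36·t($3)
t($3) = 1 + 0.42·t($2) + 0.28·t($3)
Solving: t($2) = 3.0612, t($3) = 3.1746.
Expected rounds from $3 to $1: 3.1746.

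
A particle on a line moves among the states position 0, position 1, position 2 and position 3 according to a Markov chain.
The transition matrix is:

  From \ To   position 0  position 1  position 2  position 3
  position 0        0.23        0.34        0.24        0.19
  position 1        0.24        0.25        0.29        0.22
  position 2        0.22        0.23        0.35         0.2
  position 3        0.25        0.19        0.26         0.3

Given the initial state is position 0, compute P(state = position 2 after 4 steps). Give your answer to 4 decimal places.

0.2889

Propagate the distribution vector 4 steps from position 0.
After 0 steps: (1.0000, 0.0000, 0.0000, 0.0000)
After 1 step: (0.2300, 0.3400, 0.2400, 0.1900)
After 2 steps: (0.2348, 0.2545, 0.2872, 0.2235)
After 3 steps: (0.2341, 0.2520, 0.2888, 0.2251)
After 4 steps: (0.2341, 0.2518, 0.2889, 0.2252)
P(in position 2 after 4 steps) = 0.2889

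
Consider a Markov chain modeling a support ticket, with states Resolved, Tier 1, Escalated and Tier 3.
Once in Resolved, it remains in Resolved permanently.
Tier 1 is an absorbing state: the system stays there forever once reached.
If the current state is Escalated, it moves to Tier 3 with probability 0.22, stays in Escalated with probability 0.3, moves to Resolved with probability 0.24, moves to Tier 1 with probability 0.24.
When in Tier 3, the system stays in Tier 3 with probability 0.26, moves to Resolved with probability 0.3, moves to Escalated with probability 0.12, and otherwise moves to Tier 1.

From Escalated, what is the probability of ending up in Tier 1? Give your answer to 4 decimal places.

Let h(s) be the probability of absorption at Tier 1 starting from transient state s. Then h(Tier 1) = 1 and h(Resolved) = 0. By first-step analysis:
h(Escalated) = 0.24·0 + 0.24·1 + 0.3·h(Escalated) + 0.22·h(Tier 3)
h(Tier 3) = 0.3·0 + 0.32·1 + 0.12·h(Escalated) + 0.26·h(Tier 3)
Solving: h(Escalated) = 0.5045, h(Tier 3) = 0.5142.
Starting from Escalated, the probability is 0.5045.

0.5045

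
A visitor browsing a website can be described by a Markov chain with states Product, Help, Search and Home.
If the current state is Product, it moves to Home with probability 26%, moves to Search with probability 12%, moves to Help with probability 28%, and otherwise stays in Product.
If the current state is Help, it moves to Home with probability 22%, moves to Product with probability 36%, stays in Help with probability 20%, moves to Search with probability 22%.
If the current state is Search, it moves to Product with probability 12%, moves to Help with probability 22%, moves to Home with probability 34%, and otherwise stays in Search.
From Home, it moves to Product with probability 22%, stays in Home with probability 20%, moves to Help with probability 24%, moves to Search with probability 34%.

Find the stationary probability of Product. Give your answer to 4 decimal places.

Let the stationary distribution be π with π = πP and π_1 + π_2 + π_3 + π_4 = 1.
π_1 = 0.34·π_1 + 0.36·π_2 + 0.12·π_3 + 0.22·π_4
π_2 = 0.28·π_1 + 0.2·π_2 + 0.22·π_3 + 0.24·π_4
π_3 = 0.12·π_1 + 0.22·π_2 + 0.32·π_3 + 0.34·π_4
Solving with the normalization constraint gives π = (0.2592, 0.2359, 0.2497, 0.2552).
So the stationary probability of Product is 0.2592.

0.2592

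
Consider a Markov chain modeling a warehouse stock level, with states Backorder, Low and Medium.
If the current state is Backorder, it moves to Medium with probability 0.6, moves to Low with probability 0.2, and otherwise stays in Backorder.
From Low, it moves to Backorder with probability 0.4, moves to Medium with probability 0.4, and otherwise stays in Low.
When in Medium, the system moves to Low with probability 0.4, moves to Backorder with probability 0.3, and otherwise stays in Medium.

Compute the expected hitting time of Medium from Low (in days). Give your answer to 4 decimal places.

2.1429

Let t(s) be the expected number of days to first reach Medium from state s, with t(Medium) = 0. Conditioning on the first day:
t(Backorder) = 1 + 0.2·t(Backorder) + 0.2·t(Low)
t(Low) = 1 + 0.4·t(Backorder) + 0.2·t(Low)
Solving: t(Backorder) = 1.7857, t(Low) = 2.1429.
Expected days from Low to Medium: 2.1429.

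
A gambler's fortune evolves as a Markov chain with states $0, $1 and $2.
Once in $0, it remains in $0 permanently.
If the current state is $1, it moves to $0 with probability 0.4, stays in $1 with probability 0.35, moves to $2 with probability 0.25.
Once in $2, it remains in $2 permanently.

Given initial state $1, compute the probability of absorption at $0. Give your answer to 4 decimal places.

Let h(s) be the probability of absorption at $0 starting from transient state s. Then h($0) = 1 and h($2) = 0. By first-step analysis:
h($1) = 0.4·1 + 0.35·h($1) + 0.25·0
Solving: h($1) = 0.6154.
Starting from $1, the probability is 0.6154.

0.6154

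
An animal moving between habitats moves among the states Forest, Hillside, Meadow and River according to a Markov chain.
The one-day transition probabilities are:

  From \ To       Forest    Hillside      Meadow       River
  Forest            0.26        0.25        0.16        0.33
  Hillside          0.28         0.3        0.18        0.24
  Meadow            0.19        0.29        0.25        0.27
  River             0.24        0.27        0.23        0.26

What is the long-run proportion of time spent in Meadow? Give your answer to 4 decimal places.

0.2030

Let the stationary distribution be π with π = πP and π_1 + π_2 + π_3 + π_4 = 1.
π_1 = 0.26·π_1 + 0.28·π_2 + 0.19·π_3 + 0.24·π_4
π_2 = 0.25·π_1 + 0.3·π_2 + 0.29·π_3 + 0.27·π_4
π_3 = 0.16·π_1 + 0.18·π_2 + 0.25·π_3 + 0.23·π_4
Solving with the normalization constraint gives π = (0.2459, 0.2775, 0.2030, 0.2737).
So the stationary probability of Meadow is 0.2030.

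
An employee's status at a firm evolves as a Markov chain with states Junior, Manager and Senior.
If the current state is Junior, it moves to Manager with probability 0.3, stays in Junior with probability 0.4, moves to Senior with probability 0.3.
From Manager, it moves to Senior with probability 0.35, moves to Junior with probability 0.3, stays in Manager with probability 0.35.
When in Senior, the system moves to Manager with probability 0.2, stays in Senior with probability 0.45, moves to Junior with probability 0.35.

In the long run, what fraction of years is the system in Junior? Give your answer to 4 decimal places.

Let the stationary distribution be π with π = πP and π_1 + π_2 + π_3 = 1.
π_1 = 0.4·π_1 + 0.3·π_2 + 0.35·π_3
π_2 = 0.3·π_1 + 0.35·π_2 + 0.2·π_3
Solving with the normalization constraint gives π = (0.3538, 0.2769, 0.3692).
So the stationary probability of Junior is 0.3538.

0.3538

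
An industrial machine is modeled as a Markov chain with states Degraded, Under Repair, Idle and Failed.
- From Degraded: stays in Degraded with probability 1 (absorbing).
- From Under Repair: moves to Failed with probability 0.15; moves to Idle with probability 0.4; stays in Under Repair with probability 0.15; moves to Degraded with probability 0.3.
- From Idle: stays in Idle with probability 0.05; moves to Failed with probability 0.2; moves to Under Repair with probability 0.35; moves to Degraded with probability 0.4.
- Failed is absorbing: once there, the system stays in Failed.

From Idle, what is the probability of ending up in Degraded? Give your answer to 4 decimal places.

Let h(s) be the probability of absorption at Degraded starting from transient state s. Then h(Degraded) = 1 and h(Failed) = 0. By first-step analysis:
h(Under Repair) = 0.3·1 + 0.15·h(Under Repair) + 0.4·h(Idle) + 0.15·0
h(Idle) = 0.4·1 + 0.35·h(Under Repair) + 0.05·h(Idle) + 0.2·0
Solving: h(Under Repair) = 0.6667, h(Idle) = 0.6667.
Starting from Idle, the probability is 0.6667.

0.6667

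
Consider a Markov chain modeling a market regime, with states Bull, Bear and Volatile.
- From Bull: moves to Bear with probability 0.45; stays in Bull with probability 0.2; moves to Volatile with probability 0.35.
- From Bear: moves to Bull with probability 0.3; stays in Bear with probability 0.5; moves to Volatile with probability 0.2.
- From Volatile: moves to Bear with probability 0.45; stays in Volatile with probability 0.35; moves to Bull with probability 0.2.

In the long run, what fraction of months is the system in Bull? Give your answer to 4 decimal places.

0.2474

Let the stationary distribution be π with π = πP and π_1 + π_2 + π_3 = 1.
π_1 = 0.2·π_1 + 0.3·π_2 + 0.2·π_3
π_2 = 0.45·π_1 + 0.5·π_2 + 0.45·π_3
Solving with the normalization constraint gives π = (0.2474, 0.4737, 0.2789).
So the stationary probability of Bull is 0.2474.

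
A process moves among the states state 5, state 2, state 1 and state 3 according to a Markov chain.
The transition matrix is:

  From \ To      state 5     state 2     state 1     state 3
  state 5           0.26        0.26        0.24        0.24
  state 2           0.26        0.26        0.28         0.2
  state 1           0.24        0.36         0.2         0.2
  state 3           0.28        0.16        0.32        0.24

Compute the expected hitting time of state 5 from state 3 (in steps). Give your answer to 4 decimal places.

3.7861

Let t(s) be the expected number of steps to first reach state 5 from state s, with t(state 5) = 0. Conditioning on the first step:
t(state 2) = 1 + 0.26·t(state 2) + 0.28·t(state 1) + 0.2·t(state 3)
t(state 1) = 1 + 0.36·t(state 2) + 0.2·t(state 1) + 0.2·t(state 3)
t(state 3) = 1 + 0.16·t(state 2) + 0.32·t(state 1) + 0.24·t(state 3)
Solving: t(state 2) = 3.8636, t(state 1) = 3.9351, t(state 3) = 3.7861.
Expected steps from state 3 to state 5: 3.7861.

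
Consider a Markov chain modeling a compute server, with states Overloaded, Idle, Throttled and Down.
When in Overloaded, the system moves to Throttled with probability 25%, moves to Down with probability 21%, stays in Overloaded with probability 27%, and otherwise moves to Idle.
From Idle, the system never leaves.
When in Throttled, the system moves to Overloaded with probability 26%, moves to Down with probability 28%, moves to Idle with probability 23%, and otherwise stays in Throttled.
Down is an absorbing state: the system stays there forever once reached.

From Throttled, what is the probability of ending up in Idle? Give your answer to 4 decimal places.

Let h(s) be the probability of absorption at Idle starting from transient state s. Then h(Idle) = 1 and h(Down) = 0. By first-step analysis:
h(Overloaded) = 0.27·h(Overloaded) + 0.27·1 + 0.25·h(Throttled) + 0.21·0
h(Throttled) = 0.26·h(Overloaded) + 0.23·1 + 0.23·h(Throttled) + 0.28·0
Solving: h(Overloaded) = 0.5339, h(Throttled) = 0.4790.
Starting from Throttled, the probability is 0.4790.

0.4790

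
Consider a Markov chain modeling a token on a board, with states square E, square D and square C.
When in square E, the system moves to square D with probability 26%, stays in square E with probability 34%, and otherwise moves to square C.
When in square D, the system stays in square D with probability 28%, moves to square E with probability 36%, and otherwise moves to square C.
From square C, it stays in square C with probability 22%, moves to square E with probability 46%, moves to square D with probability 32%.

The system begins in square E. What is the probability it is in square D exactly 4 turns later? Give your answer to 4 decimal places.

Propagate the distribution vector 4 turns from square E.
After 0 turns: (1.0000, 0.0000, 0.0000)
After 1 turn: (0.3400, 0.2600, 0.4000)
After 2 turns: (0.3932, 0.2892, 0.3176)
After 3 turns: (0.3839, 0.2848, 0.3313)
After 4 turns: (0.3854, 0.2856, 0.3290)
P(in square D after 4 turns) = 0.2856

0.2856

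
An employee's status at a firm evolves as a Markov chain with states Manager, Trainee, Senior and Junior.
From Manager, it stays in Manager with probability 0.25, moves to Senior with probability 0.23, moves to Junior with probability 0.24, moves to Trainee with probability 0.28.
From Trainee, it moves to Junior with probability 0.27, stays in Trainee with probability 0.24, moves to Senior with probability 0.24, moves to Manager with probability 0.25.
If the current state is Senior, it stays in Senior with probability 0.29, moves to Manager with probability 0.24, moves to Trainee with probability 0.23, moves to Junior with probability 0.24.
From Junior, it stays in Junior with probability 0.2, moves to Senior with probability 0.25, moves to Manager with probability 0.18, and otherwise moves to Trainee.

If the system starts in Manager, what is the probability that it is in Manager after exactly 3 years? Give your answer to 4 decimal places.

Propagate the distribution vector 3 years from Manager.
After 0 years: (1.0000, 0.0000, 0.0000, 0.0000)
After 1 year: (0.2500, 0.2800, 0.2300, 0.2400)
After 2 years: (0.2309, 0.2789, 0.2514, 0.2388)
After 3 years: (0.2308, 0.2778, 0.2526, 0.2388)
P(in Manager after 3 years) = 0.2308

0.2308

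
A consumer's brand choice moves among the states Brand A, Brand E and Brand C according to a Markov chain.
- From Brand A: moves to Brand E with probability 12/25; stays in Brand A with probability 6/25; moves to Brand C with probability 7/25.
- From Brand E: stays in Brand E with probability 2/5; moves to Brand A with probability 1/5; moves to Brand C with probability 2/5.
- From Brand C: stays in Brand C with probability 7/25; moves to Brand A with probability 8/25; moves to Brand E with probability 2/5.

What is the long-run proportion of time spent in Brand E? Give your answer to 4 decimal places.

0.4200

Let the stationary distribution be π with π = πP and π_1 + π_2 + π_3 = 1.
π_1 = 0.24·π_1 + 0.2·π_2 + 0.32·π_3
π_2 = 0.48·π_1 + 0.4·π_2 + 0.4·π_3
Solving with the normalization constraint gives π = (0.2496, 0.4200, 0.3304).
So the stationary probability of Brand E is 0.4200.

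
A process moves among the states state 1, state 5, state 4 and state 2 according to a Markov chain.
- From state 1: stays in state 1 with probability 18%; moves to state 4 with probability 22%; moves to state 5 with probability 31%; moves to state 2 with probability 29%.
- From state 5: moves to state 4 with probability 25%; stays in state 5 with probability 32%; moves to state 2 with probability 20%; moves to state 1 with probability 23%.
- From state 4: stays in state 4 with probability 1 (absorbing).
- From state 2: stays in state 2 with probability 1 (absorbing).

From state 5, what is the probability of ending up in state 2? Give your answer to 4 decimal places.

0.4744

Let h(s) be the probability of absorption at state 2 starting from transient state s. Then h(state 2) = 1 and h(state 4) = 0. By first-step analysis:
h(state 1) = 0.18·h(state 1) + 0.31·h(state 5) + 0.22·0 + 0.29·1
h(state 5) = 0.23·h(state 1) + 0.32·h(state 5) + 0.25·0 + 0.2·1
Solving: h(state 1) = 0.5330, h(state 5) = 0.4744.
Starting from state 5, the probability is 0.4744.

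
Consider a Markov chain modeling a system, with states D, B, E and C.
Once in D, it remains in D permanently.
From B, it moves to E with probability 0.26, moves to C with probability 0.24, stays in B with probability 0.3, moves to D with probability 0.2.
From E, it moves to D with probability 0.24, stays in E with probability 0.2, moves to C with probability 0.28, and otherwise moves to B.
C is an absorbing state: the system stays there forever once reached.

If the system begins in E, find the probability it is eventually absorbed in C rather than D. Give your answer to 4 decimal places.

0.5402

Let h(s) be the probability of absorption at C starting from transient state s. Then h(C) = 1 and h(D) = 0. By first-step analysis:
h(B) = 0.2·0 + 0.3·h(B) + 0.26·h(E) + 0.24·1
h(E) = 0.24·0 + 0.28·h(B) + 0.2·h(E) + 0.28·1
Solving: h(B) = 0.5435, h(E) = 0.5402.
Starting from E, the probability is 0.5402.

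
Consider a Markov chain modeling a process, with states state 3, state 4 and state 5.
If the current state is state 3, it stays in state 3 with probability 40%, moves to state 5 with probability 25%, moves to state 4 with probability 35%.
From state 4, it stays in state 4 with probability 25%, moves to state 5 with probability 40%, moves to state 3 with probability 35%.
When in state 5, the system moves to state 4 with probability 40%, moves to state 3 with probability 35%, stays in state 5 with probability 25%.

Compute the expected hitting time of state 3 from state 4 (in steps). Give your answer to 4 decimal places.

Let t(s) be the expected number of steps to first reach state 3 from state s, with t(state 3) = 0. Conditioning on the first step:
t(state 4) = 1 + 0.25·t(state 4) + 0.4·t(state 5)
t(state 5) = 1 + 0.4·t(state 4) + 0.25·t(state 5)
Solving: t(state 4) = 2.8571, t(state 5) = 2.8571.
Expected steps from state 4 to state 3: 2.8571.

2.8571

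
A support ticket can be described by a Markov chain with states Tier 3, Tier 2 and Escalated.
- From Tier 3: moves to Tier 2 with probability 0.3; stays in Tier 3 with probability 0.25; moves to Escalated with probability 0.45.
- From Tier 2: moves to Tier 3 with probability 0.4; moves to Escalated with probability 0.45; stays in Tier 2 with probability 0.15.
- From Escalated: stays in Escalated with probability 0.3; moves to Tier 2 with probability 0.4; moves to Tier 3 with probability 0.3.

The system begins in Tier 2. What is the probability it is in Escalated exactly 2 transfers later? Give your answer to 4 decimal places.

0.3825

Sum over the intermediate state after 1 transfer:
P = P(Tier 2→Tier 3)·P(Tier 3→Escalated) + P(Tier 2→Tier 2)·P(Tier 2→Escalated) + P(Tier 2→Escalated)·P(Escalated→Escalated)
  = 0.4×0.45 + 0.15×0.45 + 0.45×0.3
  = 0.1800 + 0.0675 + 0.1350 = 0.3825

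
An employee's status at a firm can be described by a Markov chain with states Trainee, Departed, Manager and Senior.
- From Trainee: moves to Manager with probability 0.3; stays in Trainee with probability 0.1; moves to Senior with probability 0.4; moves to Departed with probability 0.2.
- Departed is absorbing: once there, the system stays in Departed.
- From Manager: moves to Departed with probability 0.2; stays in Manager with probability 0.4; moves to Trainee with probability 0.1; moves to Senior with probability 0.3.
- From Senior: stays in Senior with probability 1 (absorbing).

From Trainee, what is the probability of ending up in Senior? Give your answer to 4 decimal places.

0.6471

Let h(s) be the probability of absorption at Senior starting from transient state s. Then h(Senior) = 1 and h(Departed) = 0. By first-step analysis:
h(Trainee) = 0.1·h(Trainee) + 0.2·0 + 0.3·h(Manager) + 0.4·1
h(Manager) = 0.1·h(Trainee) + 0.2·0 + 0.4·h(Manager) + 0.3·1
Solving: h(Trainee) = 0.6471, h(Manager) = 0.6078.
Starting from Trainee, the probability is 0.6471.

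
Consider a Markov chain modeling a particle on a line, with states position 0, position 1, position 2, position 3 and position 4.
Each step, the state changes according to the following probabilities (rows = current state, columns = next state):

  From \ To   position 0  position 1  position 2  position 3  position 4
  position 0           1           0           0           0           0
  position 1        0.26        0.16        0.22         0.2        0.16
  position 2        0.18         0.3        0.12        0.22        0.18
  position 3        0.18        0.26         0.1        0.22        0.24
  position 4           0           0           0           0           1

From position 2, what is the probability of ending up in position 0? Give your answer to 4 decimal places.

Let h(s) be the probability of absorption at position 0 starting from transient state s. Then h(position 0) = 1 and h(position 4) = 0. By first-step analysis:
h(position 1) = 0.26·1 + 0.16·h(position 1) + 0.22·h(position 2) + 0.2·h(position 3) + 0.16·0
h(position 2) = 0.18·1 + 0.3·h(position 1) + 0.12·h(position 2) + 0.22·h(position 3) + 0.18·0
h(position 3) = 0.18·1 + 0.26·h(position 1) + 0.1·h(position 2) + 0.22·h(position 3) + 0.24·0
Solving: h(position 1) = 0.5599, h(position 2) = 0.5163, h(position 3) = 0.4836.
Starting from position 2, the probability is 0.5163.

0.5163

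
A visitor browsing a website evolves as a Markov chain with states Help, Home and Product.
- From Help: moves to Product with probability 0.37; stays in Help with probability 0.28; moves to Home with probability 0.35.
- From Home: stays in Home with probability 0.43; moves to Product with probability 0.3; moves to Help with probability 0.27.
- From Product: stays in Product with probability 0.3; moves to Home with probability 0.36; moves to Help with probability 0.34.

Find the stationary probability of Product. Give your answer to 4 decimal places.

0.3207

Let the stationary distribution be π with π = πP and π_1 + π_2 + π_3 = 1.
π_1 = 0.28·π_1 + 0.27·π_2 + 0.34·π_3
π_2 = 0.35·π_1 + 0.43·π_2 + 0.36·π_3
Solving with the normalization constraint gives π = (0.2954, 0.3839, 0.3207).
So the stationary probability of Product is 0.3207.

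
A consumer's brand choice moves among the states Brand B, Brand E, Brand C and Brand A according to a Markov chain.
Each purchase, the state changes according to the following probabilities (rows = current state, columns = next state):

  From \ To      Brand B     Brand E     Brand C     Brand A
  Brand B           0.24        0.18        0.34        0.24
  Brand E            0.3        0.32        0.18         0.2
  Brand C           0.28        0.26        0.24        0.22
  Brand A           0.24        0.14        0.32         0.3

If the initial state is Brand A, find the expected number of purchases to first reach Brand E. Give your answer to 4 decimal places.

5.3707

Let t(s) be the expected number of purchases to first reach Brand E from state s, with t(Brand E) = 0. Conditioning on the first purchase:
t(Brand B) = 1 + 0.24·t(Brand B) + 0.34·t(Brand C) + 0.24·t(Brand A)
t(Brand C) = 1 + 0.28·t(Brand B) + 0.24·t(Brand C) + 0.22·t(Brand A)
t(Brand A) = 1 + 0.24·t(Brand B) + 0.32·t(Brand C) + 0.3·t(Brand A)
Solving: t(Brand B) = 5.1437, t(Brand C) = 4.7655, t(Brand A) = 5.3707.
Expected purchases from Brand A to Brand E: 5.3707.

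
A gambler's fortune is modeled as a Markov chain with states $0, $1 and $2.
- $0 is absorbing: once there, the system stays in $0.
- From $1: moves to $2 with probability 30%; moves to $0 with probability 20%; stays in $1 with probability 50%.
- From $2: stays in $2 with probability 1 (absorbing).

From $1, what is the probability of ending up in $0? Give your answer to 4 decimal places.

Let h(s) be the probability of absorption at $0 starting from transient state s. Then h($0) = 1 and h($2) = 0. By first-step analysis:
h($1) = 0.2·1 + 0.5·h($1) + 0.3·0
Solving: h($1) = 0.4000.
Starting from $1, the probability is 0.4000.

0.4000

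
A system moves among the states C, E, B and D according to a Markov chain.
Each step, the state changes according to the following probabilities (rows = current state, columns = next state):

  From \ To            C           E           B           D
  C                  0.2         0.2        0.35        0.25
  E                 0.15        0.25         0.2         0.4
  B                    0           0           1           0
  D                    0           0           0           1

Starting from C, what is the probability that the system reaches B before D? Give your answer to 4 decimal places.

Let h(s) be the probability of absorption at B starting from transient state s. Then h(B) = 1 and h(D) = 0. By first-step analysis:
h(C) = 0.2·h(C) + 0.2·h(E) + 0.35·1 + 0.25·0
h(E) = 0.15·h(C) + 0.25·h(E) + 0.2·1 + 0.4·0
Solving: h(C) = 0.5307, h(E) = 0.3728.
Starting from C, the probability is 0.5307.

0.5307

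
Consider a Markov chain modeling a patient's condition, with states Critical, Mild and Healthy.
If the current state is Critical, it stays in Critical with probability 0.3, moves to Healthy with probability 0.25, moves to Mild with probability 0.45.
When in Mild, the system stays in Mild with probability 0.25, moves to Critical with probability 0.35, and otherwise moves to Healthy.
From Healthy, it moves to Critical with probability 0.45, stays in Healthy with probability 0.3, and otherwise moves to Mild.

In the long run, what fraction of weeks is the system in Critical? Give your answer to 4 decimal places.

0.3632

Let the stationary distribution be π with π = πP and π_1 + π_2 + π_3 = 1.
π_1 = 0.3·π_1 + 0.35·π_2 + 0.45·π_3
π_2 = 0.45·π_1 + 0.25·π_2 + 0.25·π_3
Solving with the normalization constraint gives π = (0.3632, 0.3226, 0.3141).
So the stationary probability of Critical is 0.3632.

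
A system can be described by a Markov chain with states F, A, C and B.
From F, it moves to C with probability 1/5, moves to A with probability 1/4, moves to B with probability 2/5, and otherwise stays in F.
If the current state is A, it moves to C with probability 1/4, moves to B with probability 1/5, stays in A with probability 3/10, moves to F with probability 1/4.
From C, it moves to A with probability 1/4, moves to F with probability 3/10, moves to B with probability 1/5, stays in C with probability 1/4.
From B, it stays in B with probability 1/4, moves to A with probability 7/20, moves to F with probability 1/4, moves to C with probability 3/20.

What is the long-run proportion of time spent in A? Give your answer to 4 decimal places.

Let the stationary distribution be π with π = πP and π_1 + π_2 + π_3 + π_4 = 1.
π_1 = 0.15·π_1 + 0.25·π_2 + 0.3·π_3 + 0.25·π_4
π_2 = 0.25·π_1 + 0.3·π_2 + 0.25·π_3 + 0.35·π_4
π_3 = 0.2·π_1 + 0.25·π_2 + 0.25·π_3 + 0.15·π_4
Solving with the normalization constraint gives π = (0.2369, 0.2906, 0.2121, 0.2604).
So the stationary probability of A is 0.2906.

0.2906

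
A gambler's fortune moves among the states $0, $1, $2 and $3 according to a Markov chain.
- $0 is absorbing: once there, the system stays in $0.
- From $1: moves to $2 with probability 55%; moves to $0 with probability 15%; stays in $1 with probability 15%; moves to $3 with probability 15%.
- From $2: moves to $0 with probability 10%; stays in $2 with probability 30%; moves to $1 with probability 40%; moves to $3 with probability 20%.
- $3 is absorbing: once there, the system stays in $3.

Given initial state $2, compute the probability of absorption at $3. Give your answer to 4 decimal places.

Let h(s) be the probability of absorption at $3 starting from transient state s. Then h($3) = 1 and h($0) = 0. By first-step analysis:
h($1) = 0.15·0 + 0.15·h($1) + 0.55·h($2) + 0.15·1
h($2) = 0.1·0 + 0.4·h($1) + 0.3·h($2) + 0.2·1
Solving: h($1) = 0.5733, h($2) = 0.6133.
Starting from $2, the probability is 0.6133.

0.6133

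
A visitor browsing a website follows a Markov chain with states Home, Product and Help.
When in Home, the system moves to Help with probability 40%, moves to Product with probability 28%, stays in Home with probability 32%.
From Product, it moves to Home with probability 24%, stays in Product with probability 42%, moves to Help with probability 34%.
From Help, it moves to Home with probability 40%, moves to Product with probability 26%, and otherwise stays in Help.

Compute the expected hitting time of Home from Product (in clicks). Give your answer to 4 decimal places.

Let t(s) be the expected number of clicks to first reach Home from state s, with t(Home) = 0. Conditioning on the first click:
t(Product) = 1 + 0.42·t(Product) + 0.34·t(Help)
t(Help) = 1 + 0.26·t(Product) + 0.34·t(Help)
Solving: t(Product) = 3.3967, t(Help) = 2.8533.
Expected clicks from Product to Home: 3.3967.

3.3967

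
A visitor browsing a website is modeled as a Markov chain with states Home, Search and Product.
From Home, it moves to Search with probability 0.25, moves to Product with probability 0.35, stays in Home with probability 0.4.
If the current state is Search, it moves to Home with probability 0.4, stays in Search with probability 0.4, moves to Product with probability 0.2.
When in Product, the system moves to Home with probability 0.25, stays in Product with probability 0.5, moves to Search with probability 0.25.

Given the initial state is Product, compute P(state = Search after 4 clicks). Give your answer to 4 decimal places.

Propagate the distribution vector 4 clicks from Product.
After 0 clicks: (0.0000, 0.0000, 1.0000)
After 1 click: (0.2500, 0.2500, 0.5000)
After 2 clicks: (0.3250, 0.2875, 0.3875)
After 3 clicks: (0.3419, 0.2931, 0.3650)
After 4 clicks: (0.3453, 0.2940, 0.3608)
P(in Search after 4 clicks) = 0.2940

0.2940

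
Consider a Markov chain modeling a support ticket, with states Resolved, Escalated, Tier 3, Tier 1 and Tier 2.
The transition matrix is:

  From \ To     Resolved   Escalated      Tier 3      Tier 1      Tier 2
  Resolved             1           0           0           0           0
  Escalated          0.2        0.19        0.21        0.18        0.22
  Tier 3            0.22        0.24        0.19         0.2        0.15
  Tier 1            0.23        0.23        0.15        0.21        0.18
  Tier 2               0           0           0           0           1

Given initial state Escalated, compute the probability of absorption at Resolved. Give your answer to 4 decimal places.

Let h(s) be the probability of absorption at Resolved starting from transient state s. Then h(Resolved) = 1 and h(Tier 2) = 0. By first-step analysis:
h(Escalated) = 0.2·1 + 0.19·h(Escalated) + 0.21·h(Tier 3) + 0.18·h(Tier 1) + 0.22·0
h(Tier 3) = 0.22·1 + 0.24·h(Escalated) + 0.19·h(Tier 3) + 0.2·h(Tier 1) + 0.15·0
h(Tier 1) = 0.23·1 + 0.23·h(Escalated) + 0.15·h(Tier 3) + 0.21·h(Tier 1) + 0.18·0
Solving: h(Escalated) = 0.5132, h(Tier 3) = 0.5586, h(Tier 1) = 0.5466.
Starting from Escalated, the probability is 0.5132.

0.5132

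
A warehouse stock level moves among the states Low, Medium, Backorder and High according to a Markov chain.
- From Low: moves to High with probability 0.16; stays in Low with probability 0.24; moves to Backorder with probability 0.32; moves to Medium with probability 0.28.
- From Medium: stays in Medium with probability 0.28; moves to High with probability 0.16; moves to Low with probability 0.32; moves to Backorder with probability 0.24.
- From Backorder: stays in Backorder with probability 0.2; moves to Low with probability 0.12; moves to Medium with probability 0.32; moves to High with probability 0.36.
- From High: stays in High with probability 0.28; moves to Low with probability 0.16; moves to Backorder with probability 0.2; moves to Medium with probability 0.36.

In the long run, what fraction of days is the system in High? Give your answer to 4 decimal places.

0.2360

Let the stationary distribution be π with π = πP and π_1 + π_2 + π_3 + π_4 = 1.
π_1 = 0.24·π_1 + 0.32·π_2 + 0.12·π_3 + 0.16·π_4
π_2 = 0.28·π_1 + 0.28·π_2 + 0.32·π_3 + 0.36·π_4
π_3 = 0.32·π_1 + 0.24·π_2 + 0.2·π_3 + 0.2·π_4
Solving with the normalization constraint gives π = (0.2172, 0.3084, 0.2384, 0.2360).
So the stationary probability of High is 0.2360.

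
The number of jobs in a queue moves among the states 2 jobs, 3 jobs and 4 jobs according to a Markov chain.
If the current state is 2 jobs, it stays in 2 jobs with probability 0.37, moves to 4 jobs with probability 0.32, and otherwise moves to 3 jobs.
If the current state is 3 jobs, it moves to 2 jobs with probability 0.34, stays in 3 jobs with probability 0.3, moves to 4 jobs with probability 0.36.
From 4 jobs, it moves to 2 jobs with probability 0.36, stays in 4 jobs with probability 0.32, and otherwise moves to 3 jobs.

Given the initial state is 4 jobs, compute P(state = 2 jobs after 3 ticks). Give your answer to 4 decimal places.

Propagate the distribution vector 3 ticks from 4 jobs.
After 0 ticks: (0.0000, 0.0000, 1.0000)
After 1 tick: (0.3600, 0.3200, 0.3200)
After 2 ticks: (0.3572, 0.3100, 0.3328)
After 3 ticks: (0.3574, 0.3102, 0.3324)
P(in 2 jobs after 3 ticks) = 0.3574

0.3574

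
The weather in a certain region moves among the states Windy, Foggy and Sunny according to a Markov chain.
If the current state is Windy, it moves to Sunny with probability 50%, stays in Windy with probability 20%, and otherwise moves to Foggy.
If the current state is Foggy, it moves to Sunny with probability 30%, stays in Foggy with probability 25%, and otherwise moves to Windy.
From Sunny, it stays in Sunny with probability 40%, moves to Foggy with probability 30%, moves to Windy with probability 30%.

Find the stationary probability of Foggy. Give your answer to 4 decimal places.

0.2857

Let the stationary distribution be π with π = πP and π_1 + π_2 + π_3 = 1.
π_1 = 0.2·π_1 + 0.45·π_2 + 0.3·π_3
π_2 = 0.3·π_1 + 0.25·π_2 + 0.3·π_3
Solving with the normalization constraint gives π = (0.3117, 0.2857, 0.4026).
So the stationary probability of Foggy is 0.2857.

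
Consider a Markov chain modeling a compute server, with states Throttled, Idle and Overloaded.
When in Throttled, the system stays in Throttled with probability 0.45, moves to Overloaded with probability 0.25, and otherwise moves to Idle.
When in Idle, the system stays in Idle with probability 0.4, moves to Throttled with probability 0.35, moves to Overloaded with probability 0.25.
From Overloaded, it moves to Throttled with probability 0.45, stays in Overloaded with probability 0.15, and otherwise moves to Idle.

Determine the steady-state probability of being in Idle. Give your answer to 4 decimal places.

0.3586

Let the stationary distribution be π with π = πP and π_1 + π_2 + π_3 = 1.
π_1 = 0.45·π_1 + 0.35·π_2 + 0.45·π_3
π_2 = 0.3·π_1 + 0.4·π_2 + 0.4·π_3
Solving with the normalization constraint gives π = (0.4141, 0.3586, 0.2273).
So the stationary probability of Idle is 0.3586.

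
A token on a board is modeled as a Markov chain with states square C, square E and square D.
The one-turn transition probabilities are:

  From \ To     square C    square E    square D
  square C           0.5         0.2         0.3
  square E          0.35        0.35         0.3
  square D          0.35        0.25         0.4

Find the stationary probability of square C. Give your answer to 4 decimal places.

0.4118

Let the stationary distribution be π with π = πP and π_1 + π_2 + π_3 = 1.
π_1 = 0.5·π_1 + 0.35·π_2 + 0.35·π_3
π_2 = 0.2·π_1 + 0.35·π_2 + 0.25·π_3
Solving with the normalization constraint gives π = (0.4118, 0.2549, 0.3333).
So the stationary probability of square C is 0.4118.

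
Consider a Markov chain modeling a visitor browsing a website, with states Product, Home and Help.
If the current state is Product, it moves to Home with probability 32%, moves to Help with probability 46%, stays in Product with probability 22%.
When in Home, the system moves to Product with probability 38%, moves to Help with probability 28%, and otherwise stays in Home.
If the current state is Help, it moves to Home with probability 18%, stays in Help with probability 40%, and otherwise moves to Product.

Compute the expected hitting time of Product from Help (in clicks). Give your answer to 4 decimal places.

Let t(s) be the expected number of clicks to first reach Product from state s, with t(Product) = 0. Conditioning on the first click:
t(Home) = 1 + 0.34·t(Home) + 0.28·t(Help)
t(Help) = 1 + 0.18·t(Home) + 0.4·t(Help)
Solving: t(Home) = 2.5463, t(Help) = 2.4306.
Expected clicks from Help to Product: 2.4306.

2.4306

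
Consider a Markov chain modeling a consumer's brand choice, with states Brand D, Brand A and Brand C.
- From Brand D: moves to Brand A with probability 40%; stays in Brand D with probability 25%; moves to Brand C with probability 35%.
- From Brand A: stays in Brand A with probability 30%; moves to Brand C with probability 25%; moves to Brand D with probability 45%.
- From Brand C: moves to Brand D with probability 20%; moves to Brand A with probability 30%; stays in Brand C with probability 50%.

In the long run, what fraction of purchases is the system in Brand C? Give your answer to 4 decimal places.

Let the stationary distribution be π with π = πP and π_1 + π_2 + π_3 = 1.
π_1 = 0.25·π_1 + 0.45·π_2 + 0.2·π_3
π_2 = 0.4·π_1 + 0.3·π_2 + 0.3·π_3
Solving with the normalization constraint gives π = (0.2973, 0.3297, 0.3730).
So the stationary probability of Brand C is 0.3730.

0.3730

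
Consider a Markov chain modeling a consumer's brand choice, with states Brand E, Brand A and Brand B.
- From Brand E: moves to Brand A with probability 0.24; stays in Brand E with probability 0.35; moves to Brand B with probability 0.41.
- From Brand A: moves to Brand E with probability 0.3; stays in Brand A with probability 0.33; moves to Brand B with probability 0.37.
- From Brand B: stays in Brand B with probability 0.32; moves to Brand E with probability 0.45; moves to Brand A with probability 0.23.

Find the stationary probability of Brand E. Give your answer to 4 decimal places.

0.3737

Let the stationary distribution be π with π = πP and π_1 + π_2 + π_3 = 1.
π_1 = 0.35·π_1 + 0.3·π_2 + 0.45·π_3
π_2 = 0.24·π_1 + 0.33·π_2 + 0.23·π_3
Solving with the normalization constraint gives π = (0.3737, 0.2597, 0.3666).
So the stationary probability of Brand E is 0.3737.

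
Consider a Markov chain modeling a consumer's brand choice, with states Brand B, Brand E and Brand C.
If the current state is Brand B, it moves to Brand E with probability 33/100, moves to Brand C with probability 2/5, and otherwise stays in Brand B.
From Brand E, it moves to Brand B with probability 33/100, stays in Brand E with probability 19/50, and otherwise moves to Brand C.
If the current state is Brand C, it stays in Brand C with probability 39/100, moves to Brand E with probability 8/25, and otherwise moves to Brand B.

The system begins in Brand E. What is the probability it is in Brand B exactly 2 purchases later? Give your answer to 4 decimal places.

Sum over the intermediate state after 1 purchase:
P = P(Brand E→Brand B)·P(Brand B→Brand B) + P(Brand E→Brand E)·P(Brand E→Brand B) + P(Brand E→Brand C)·P(Brand C→Brand B)
  = 0.33×0.27 + 0.38×0.33 + 0.29×0.29
  = 0.0891 + 0.1254 + 0.0841 = 0.2986

0.2986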